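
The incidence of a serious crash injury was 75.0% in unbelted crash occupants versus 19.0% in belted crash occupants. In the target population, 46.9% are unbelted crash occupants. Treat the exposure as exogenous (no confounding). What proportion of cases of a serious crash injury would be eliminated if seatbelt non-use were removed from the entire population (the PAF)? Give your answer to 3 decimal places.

PAF ≈ 0.580

p₁ = 0.75, p₀ = 0.19.
Overall risk P(Y=1) = π·p₁ + (1−π)·p₀ = 0.469×0.75 + 0.531×0.19 = 0.45264.
Under exogeneity, PAF = [P(Y=1) − p₀] / P(Y=1).
PAF = (0.45264 − 0.19) / 0.45264 ≈ 0.5802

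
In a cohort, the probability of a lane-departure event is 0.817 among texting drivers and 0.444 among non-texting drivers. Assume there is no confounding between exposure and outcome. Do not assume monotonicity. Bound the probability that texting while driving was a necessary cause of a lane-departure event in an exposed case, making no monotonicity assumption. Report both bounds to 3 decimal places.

Let p₁ = 0.817, p₀ = 0.444.
Under exogeneity alone the bounds on PN are max{0,(p₁−p₀)/p₁} ≤ PN ≤ min{1,(1−p₀)/p₁}.
  lower = (p₁ − p₀)/p₁ = 0.373 / 0.817 ≈ 0.4565
  upper = min{1, (1 − p₀)/p₁} = 0.556 / 0.817 ≈ 0.6805

0.457 ≤ PN ≤ 0.681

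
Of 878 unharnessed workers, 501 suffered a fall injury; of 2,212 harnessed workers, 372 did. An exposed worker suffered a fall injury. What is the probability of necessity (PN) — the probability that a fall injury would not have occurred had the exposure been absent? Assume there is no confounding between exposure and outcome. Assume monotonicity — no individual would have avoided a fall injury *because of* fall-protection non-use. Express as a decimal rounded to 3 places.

p₁ = P(outcome | exposed) = 501/878 = 0.57062
p₀ = P(outcome | unexposed) = 372/2212 = 0.16817
Under exogeneity and monotonicity, PN = (p₁ − p₀) / p₁.
PN = (0.57062 − 0.16817) / 0.57062 = 0.40244 / 0.57062 ≈ 0.7053

PN ≈ 0.705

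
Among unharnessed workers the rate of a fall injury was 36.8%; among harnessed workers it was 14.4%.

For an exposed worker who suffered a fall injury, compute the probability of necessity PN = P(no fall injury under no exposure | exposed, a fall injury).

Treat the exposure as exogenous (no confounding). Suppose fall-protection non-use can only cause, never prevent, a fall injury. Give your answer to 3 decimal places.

p₁ = 0.368, p₀ = 0.144.
Under exogeneity and monotonicity, PN = (p₁ − p₀) / p₁.
PN = (0.368 − 0.144) / 0.368 = 0.224 / 0.368 ≈ 0.6087

PN ≈ 0.609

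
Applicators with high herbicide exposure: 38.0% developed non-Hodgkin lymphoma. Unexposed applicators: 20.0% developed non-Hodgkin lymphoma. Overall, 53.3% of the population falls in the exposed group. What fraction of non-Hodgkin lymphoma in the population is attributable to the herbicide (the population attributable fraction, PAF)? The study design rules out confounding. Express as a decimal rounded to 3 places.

PAF ≈ 0.324

p₁ = 0.38, p₀ = 0.2.
Overall risk P(Y=1) = π·p₁ + (1−π)·p₀ = 0.533×0.38 + 0.467×0.2 = 0.29594.
Under exogeneity, PAF = [P(Y=1) − p₀] / P(Y=1).
PAF = (0.29594 − 0.2) / 0.29594 ≈ 0.3242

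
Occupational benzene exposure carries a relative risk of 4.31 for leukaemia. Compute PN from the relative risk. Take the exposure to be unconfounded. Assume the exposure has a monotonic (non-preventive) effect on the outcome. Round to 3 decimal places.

PN ≈ 0.768

Under exogeneity and monotonicity, PN = (RR − 1) / RR = 1 − 1/RR.
PN = (4.31 − 1) / 4.31 = 3.31 / 4.31 ≈ 0.7680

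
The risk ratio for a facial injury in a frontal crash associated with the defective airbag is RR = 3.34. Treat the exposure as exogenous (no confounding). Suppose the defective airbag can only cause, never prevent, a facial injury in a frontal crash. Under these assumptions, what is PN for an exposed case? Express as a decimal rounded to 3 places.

PN ≈ 0.701

Under exogeneity and monotonicity, PN = (RR − 1) / RR = 1 − 1/RR.
PN = (3.34 − 1) / 3.34 = 2.34 / 3.34 ≈ 0.7006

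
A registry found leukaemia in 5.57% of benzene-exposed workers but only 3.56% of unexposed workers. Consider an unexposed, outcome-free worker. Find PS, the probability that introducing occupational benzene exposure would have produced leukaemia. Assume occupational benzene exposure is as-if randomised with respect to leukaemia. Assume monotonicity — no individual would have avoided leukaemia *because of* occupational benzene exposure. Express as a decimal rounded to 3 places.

PS ≈ 0.021

p₁ = 0.0557, p₀ = 0.0356.
Under exogeneity and monotonicity, PS = (p₁ − p₀) / (1 − p₀).
PS = (0.0557 − 0.0356) / (1 − 0.0356) = 0.0201 / 0.9644 ≈ 0.0208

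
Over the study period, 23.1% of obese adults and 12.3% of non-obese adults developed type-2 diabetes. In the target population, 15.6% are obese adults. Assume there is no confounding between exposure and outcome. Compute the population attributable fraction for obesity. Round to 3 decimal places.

PAF ≈ 0.120

p₁ = 0.231, p₀ = 0.123.
Overall risk P(Y=1) = π·p₁ + (1−π)·p₀ = 0.156×0.231 + 0.844×0.123 = 0.13985.
Under exogeneity, PAF = [P(Y=1) − p₀] / P(Y=1).
PAF = (0.13985 − 0.123) / 0.13985 ≈ 0.1205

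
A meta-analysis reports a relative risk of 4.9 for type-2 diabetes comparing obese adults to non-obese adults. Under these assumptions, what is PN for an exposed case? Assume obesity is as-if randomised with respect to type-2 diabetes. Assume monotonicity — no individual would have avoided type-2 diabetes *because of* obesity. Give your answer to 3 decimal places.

PN ≈ 0.796

Under exogeneity and monotonicity, PN = (RR − 1) / RR = 1 − 1/RR.
PN = (4.9 − 1) / 4.9 = 3.9 / 4.9 ≈ 0.7959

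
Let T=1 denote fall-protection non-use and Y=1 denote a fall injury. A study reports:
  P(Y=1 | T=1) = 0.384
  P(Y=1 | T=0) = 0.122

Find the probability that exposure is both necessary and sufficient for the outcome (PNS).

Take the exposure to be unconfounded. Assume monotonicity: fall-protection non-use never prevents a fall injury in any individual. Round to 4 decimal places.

PNS ≈ 0.2620

Let p₁ = 0.384, p₀ = 0.122.
Under exogeneity and monotonicity, PNS = p₁ − p₀.
PNS = 0.384 − 0.122 = 0.262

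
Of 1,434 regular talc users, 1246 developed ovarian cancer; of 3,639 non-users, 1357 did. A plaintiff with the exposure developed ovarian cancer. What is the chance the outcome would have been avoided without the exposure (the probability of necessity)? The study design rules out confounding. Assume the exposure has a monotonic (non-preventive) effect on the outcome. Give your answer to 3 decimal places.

p₁ = P(outcome | exposed) = 1246/1434 = 0.8689
p₀ = P(outcome | unexposed) = 1357/3639 = 0.3729
Under exogeneity and monotonicity, PN = (p₁ − p₀) / p₁.
PN = (0.8689 − 0.3729) / 0.8689 = 0.49599 / 0.8689 ≈ 0.5708

PN ≈ 0.571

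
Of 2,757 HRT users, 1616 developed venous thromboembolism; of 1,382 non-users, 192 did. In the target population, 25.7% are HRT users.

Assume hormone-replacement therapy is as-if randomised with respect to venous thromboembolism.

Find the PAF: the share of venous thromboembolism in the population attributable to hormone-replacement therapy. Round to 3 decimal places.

p₁ = P(outcome | exposed) = 1616/2757 = 0.58614
p₀ = P(outcome | unexposed) = 192/1382 = 0.13893
Overall risk P(Y=1) = π·p₁ + (1−π)·p₀ = 0.257×0.58614 + 0.743×0.13893 = 0.25386.
Under exogeneity, PAF = [P(Y=1) − p₀] / P(Y=1).
PAF = (0.25386 − 0.13893) / 0.25386 ≈ 0.4527

PAF ≈ 0.453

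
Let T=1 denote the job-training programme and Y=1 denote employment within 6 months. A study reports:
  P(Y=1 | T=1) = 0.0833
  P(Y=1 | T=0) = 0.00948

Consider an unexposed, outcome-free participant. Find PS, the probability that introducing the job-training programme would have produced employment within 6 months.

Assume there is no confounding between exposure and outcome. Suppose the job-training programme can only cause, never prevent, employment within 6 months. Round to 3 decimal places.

PS ≈ 0.075

Let p₁ = 0.0833, p₀ = 0.00948.
Under exogeneity and monotonicity, PS = (p₁ − p₀) / (1 − p₀).
PS = (0.0833 − 0.00948) / (1 − 0.00948) = 0.07382 / 0.99052 ≈ 0.0745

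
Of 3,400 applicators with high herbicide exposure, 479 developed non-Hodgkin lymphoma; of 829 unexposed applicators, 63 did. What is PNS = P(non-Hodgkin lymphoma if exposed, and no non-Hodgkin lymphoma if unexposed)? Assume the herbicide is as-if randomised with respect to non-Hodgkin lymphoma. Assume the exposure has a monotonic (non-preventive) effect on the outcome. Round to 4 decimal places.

PNS ≈ 0.0649

p₁ = P(outcome | exposed) = 479/3400 = 0.14088
p₀ = P(outcome | unexposed) = 63/829 = 0.075995
Under exogeneity and monotonicity, PNS = p₁ − p₀.
PNS = 0.14088 − 0.075995 = 0.064887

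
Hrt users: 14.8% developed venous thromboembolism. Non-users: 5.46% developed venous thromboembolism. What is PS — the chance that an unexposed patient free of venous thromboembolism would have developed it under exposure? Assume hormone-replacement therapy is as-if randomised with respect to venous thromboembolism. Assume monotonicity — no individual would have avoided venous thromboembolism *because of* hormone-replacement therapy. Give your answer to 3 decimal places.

PS ≈ 0.099

p₁ = 0.148, p₀ = 0.0546.
Under exogeneity and monotonicity, PS = (p₁ − p₀) / (1 − p₀).
PS = (0.148 − 0.0546) / (1 − 0.0546) = 0.0934 / 0.9454 ≈ 0.0988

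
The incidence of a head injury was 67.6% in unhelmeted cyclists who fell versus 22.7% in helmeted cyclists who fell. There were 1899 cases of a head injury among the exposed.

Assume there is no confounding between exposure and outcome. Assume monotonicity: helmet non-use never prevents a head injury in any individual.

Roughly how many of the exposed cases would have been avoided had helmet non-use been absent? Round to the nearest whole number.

p₁ = 0.676, p₀ = 0.227.
PN = (p₁ − p₀)/p₁ = (0.676 − 0.227) / 0.676 ≈ 0.66420.
Attributable cases ≈ PN × (exposed cases) = 0.66420 × 1899 ≈ 1261.32.

about 1261 cases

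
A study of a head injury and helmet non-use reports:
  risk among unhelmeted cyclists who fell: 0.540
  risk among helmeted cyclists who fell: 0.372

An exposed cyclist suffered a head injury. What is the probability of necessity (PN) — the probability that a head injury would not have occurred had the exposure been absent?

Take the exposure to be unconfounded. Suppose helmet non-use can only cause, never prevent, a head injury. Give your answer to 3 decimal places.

PN ≈ 0.311

Let p₁ = 0.54, p₀ = 0.372.
Under exogeneity and monotonicity, PN = (p₁ − p₀) / p₁.
PN = (0.54 − 0.372) / 0.54 = 0.168 / 0.54 ≈ 0.3111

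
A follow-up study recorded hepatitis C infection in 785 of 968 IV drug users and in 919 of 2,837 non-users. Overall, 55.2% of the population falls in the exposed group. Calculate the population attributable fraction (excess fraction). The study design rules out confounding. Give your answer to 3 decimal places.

p₁ = P(outcome | exposed) = 785/968 = 0.81095
p₀ = P(outcome | unexposed) = 919/2837 = 0.32393
Overall risk P(Y=1) = π·p₁ + (1−π)·p₀ = 0.552×0.81095 + 0.448×0.32393 = 0.59277.
Under exogeneity, PAF = [P(Y=1) − p₀] / P(Y=1).
PAF = (0.59277 − 0.32393) / 0.59277 ≈ 0.4535

PAF ≈ 0.454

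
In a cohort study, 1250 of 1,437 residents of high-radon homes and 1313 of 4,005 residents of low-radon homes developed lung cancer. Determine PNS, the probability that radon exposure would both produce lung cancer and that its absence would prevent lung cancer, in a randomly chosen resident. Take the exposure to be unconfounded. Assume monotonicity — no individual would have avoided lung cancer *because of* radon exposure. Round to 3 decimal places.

p₁ = P(outcome | exposed) = 1250/1437 = 0.86987
p₀ = P(outcome | unexposed) = 1313/4005 = 0.32784
Under exogeneity and monotonicity, PNS = p₁ − p₀.
PNS = 0.86987 − 0.32784 = 0.54203

PNS ≈ 0.542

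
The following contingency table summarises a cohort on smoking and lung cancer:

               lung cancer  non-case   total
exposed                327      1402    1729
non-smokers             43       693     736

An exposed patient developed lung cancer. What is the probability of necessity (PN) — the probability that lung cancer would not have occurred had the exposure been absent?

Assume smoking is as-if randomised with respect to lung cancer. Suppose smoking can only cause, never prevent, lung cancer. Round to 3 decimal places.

p₁ = P(outcome | exposed) = 327/1729 = 0.18913
p₀ = P(outcome | unexposed) = 43/736 = 0.058424
Under exogeneity and monotonicity, PN = (p₁ − p₀) / p₁.
PN = (0.18913 − 0.058424) / 0.18913 = 0.1307 / 0.18913 ≈ 0.6911

PN ≈ 0.691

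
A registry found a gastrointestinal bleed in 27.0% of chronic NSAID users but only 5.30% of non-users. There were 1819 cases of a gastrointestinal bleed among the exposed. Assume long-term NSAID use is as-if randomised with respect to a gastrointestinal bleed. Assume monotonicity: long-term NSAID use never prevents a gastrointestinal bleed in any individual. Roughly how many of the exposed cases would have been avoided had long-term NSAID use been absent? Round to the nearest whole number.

p₁ = 0.27, p₀ = 0.053.
PN = (p₁ − p₀)/p₁ = (0.27 − 0.053) / 0.27 ≈ 0.80370.
Attributable cases ≈ PN × (exposed cases) = 0.80370 × 1819 ≈ 1461.94.

about 1462 cases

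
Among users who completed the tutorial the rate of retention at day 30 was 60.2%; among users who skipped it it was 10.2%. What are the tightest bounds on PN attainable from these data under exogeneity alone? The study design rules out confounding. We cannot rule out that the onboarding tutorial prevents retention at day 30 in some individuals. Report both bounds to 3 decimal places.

p₁ = 0.602, p₀ = 0.102.
Under exogeneity alone the bounds on PN are max{0,(p₁−p₀)/p₁} ≤ PN ≤ min{1,(1−p₀)/p₁}.
  lower = (p₁ − p₀)/p₁ = 0.5 / 0.602 ≈ 0.8306
  upper = min{1, (1 − p₀)/p₁} = 0.898 / 0.602 ≈ 1.4917 → capped at 1

0.831 ≤ PN ≤ 1.000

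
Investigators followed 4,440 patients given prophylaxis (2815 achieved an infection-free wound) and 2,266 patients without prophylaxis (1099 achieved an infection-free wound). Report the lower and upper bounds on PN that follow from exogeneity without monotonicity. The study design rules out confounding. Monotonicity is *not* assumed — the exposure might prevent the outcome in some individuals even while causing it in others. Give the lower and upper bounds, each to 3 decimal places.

0.235 ≤ PN ≤ 0.812

p₁ = P(outcome | exposed) = 2815/4440 = 0.63401
p₀ = P(outcome | unexposed) = 1099/2266 = 0.485
Under exogeneity alone the bounds on PN are max{0,(p₁−p₀)/p₁} ≤ PN ≤ min{1,(1−p₀)/p₁}.
  lower = (p₁ − p₀)/p₁ = 0.14901 / 0.63401 ≈ 0.2350
  upper = min{1, (1 − p₀)/p₁} = 0.515 / 0.63401 ≈ 0.8123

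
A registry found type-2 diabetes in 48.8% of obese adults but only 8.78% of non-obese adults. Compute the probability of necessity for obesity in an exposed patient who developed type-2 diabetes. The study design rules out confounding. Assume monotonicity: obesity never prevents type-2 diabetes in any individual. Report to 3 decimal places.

PN ≈ 0.820

p₁ = 0.488, p₀ = 0.0878.
Under exogeneity and monotonicity, PN = (p₁ − p₀) / p₁.
PN = (0.488 − 0.0878) / 0.488 = 0.4002 / 0.488 ≈ 0.8201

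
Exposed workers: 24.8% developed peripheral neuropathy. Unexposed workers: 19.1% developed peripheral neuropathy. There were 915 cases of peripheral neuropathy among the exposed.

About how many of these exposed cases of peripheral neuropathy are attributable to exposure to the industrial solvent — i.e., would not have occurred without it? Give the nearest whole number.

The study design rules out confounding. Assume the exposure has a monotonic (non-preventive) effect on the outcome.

about 210 cases

p₁ = 0.248, p₀ = 0.191.
PN = (p₁ − p₀)/p₁ = (0.248 − 0.191) / 0.248 ≈ 0.22984.
Attributable cases ≈ PN × (exposed cases) = 0.22984 × 915 ≈ 210.30.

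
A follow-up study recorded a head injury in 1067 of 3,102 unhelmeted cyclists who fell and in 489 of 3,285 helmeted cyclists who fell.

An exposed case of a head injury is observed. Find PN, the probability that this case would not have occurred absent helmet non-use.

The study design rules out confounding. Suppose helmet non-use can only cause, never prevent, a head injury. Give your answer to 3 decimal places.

PN ≈ 0.567

p₁ = P(outcome | exposed) = 1067/3102 = 0.34397
p₀ = P(outcome | unexposed) = 489/3285 = 0.14886
Under exogeneity and monotonicity, PN = (p₁ − p₀) / p₁.
PN = (0.34397 − 0.14886) / 0.34397 = 0.19511 / 0.34397 ≈ 0.5672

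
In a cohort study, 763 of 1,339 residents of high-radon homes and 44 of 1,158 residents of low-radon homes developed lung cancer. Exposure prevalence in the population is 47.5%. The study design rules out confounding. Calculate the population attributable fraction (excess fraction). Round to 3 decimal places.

p₁ = P(outcome | exposed) = 763/1339 = 0.56983
p₀ = P(outcome | unexposed) = 44/1158 = 0.037997
Overall risk P(Y=1) = π·p₁ + (1−π)·p₀ = 0.475×0.56983 + 0.525×0.037997 = 0.29062.
Under exogeneity, PAF = [P(Y=1) − p₀] / P(Y=1).
PAF = (0.29062 − 0.037997) / 0.29062 ≈ 0.8693

PAF ≈ 0.869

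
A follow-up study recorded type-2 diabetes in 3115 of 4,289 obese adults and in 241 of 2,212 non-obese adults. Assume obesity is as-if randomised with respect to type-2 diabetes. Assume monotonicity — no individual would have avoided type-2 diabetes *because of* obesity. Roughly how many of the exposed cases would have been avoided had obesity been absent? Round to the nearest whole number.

about 2648 cases

p₁ = P(outcome | exposed) = 3115/4289 = 0.72628
p₀ = P(outcome | unexposed) = 241/2212 = 0.10895
PN = (p₁ − p₀)/p₁ = (0.72628 − 0.10895) / 0.72628 ≈ 0.84999.
Attributable cases ≈ PN × (exposed cases) = 0.84999 × 3115 ≈ 2647.71.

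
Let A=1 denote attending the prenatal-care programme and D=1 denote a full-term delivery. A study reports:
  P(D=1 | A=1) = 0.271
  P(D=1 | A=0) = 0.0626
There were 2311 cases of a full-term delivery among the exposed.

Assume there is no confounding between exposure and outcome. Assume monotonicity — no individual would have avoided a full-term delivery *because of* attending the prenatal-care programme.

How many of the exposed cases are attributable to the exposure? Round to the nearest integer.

Let p₁ = 0.271, p₀ = 0.0626.
PN = (p₁ − p₀)/p₁ = (0.271 − 0.0626) / 0.271 ≈ 0.76900.
Attributable cases ≈ PN × (exposed cases) = 0.76900 × 2311 ≈ 1777.17.

about 1777 cases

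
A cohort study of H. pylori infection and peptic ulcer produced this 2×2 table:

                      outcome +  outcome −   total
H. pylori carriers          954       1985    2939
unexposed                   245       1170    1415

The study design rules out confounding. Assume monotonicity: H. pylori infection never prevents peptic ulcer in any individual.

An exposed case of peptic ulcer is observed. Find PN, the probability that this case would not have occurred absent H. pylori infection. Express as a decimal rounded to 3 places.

PN ≈ 0.467

p₁ = P(outcome | exposed) = 954/2939 = 0.3246
p₀ = P(outcome | unexposed) = 245/1415 = 0.17314
Under exogeneity and monotonicity, PN = (p₁ − p₀)/p₁.
PN = (0.3246 − 0.17314) / 0.3246 ≈ 0.4666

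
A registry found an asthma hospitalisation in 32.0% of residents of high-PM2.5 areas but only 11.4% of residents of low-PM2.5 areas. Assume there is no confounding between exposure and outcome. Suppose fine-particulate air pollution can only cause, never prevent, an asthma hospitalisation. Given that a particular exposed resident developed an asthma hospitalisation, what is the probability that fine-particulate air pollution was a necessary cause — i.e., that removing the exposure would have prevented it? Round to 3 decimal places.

p₁ = 0.32, p₀ = 0.114.
Under exogeneity and monotonicity, PN = (p₁ − p₀) / p₁.
PN = (0.32 − 0.114) / 0.32 = 0.206 / 0.32 ≈ 0.6438

PN ≈ 0.644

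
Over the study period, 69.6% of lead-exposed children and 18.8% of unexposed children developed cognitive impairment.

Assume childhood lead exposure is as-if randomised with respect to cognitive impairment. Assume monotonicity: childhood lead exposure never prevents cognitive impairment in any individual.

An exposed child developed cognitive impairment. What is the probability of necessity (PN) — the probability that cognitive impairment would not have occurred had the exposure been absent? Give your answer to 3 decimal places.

PN ≈ 0.730

p₁ = 0.696, p₀ = 0.188.
Under exogeneity and monotonicity, PN = (p₁ − p₀) / p₁.
PN = (0.696 − 0.188) / 0.696 = 0.508 / 0.696 ≈ 0.7299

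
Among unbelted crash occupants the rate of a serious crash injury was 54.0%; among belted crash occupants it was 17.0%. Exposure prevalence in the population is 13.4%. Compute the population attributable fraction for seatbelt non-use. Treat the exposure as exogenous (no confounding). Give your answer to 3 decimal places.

p₁ = 0.54, p₀ = 0.17.
Overall risk P(Y=1) = π·p₁ + (1−π)·p₀ = 0.134×0.54 + 0.866×0.17 = 0.21958.
Under exogeneity, PAF = [P(Y=1) − p₀] / P(Y=1).
PAF = (0.21958 − 0.17) / 0.21958 ≈ 0.2258

PAF ≈ 0.226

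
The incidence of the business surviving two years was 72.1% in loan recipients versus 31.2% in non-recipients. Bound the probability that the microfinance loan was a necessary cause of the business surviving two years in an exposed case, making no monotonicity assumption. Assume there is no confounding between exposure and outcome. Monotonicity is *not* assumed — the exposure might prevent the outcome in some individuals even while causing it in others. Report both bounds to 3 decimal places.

0.567 ≤ PN ≤ 0.954

p₁ = 0.721, p₀ = 0.312.
Under exogeneity alone the bounds on PN are max{0,(p₁−p₀)/p₁} ≤ PN ≤ min{1,(1−p₀)/p₁}.
  lower = (p₁ − p₀)/p₁ = 0.409 / 0.721 ≈ 0.5673
  upper = min{1, (1 − p₀)/p₁} = 0.688 / 0.721 ≈ 0.9542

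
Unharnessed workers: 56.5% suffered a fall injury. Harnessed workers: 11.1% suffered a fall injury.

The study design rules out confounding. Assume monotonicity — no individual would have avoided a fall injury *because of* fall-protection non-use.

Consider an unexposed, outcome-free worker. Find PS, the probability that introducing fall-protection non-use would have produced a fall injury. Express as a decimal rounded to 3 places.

p₁ = 0.565, p₀ = 0.111.
Under exogeneity and monotonicity, PS = (p₁ − p₀) / (1 − p₀).
PS = (0.565 − 0.111) / (1 − 0.111) = 0.454 / 0.889 ≈ 0.5107

PS ≈ 0.511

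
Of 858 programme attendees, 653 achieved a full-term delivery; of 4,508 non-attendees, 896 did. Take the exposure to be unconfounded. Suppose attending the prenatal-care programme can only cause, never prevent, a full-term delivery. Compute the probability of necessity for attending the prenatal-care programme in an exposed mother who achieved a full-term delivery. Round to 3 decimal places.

PN ≈ 0.739

p₁ = P(outcome | exposed) = 653/858 = 0.76107
p₀ = P(outcome | unexposed) = 896/4508 = 0.19876
Under exogeneity and monotonicity, PN = (p₁ − p₀) / p₁.
PN = (0.76107 − 0.19876) / 0.76107 = 0.56231 / 0.76107 ≈ 0.7388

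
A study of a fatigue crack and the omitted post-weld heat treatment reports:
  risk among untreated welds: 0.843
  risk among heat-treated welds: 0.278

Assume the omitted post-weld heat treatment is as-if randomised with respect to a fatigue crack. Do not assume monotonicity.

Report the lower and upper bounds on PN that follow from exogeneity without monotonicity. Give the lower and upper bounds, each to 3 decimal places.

Let p₁ = 0.843, p₀ = 0.278.
Under exogeneity alone the bounds on PN are max{0,(p₁−p₀)/p₁} ≤ PN ≤ min{1,(1−p₀)/p₁}.
  lower = (p₁ − p₀)/p₁ = 0.565 / 0.843 ≈ 0.6702
  upper = min{1, (1 − p₀)/p₁} = 0.722 / 0.843 ≈ 0.8565

0.670 ≤ PN ≤ 0.856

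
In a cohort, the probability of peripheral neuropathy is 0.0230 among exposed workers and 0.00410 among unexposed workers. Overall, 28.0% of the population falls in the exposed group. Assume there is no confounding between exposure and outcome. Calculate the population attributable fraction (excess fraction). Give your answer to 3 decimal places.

PAF ≈ 0.563

Let p₁ = 0.023, p₀ = 0.0041.
Overall risk P(Y=1) = π·p₁ + (1−π)·p₀ = 0.28×0.023 + 0.72×0.0041 = 0.009392.
Under exogeneity, PAF = [P(Y=1) − p₀] / P(Y=1).
PAF = (0.009392 − 0.0041) / 0.009392 ≈ 0.5635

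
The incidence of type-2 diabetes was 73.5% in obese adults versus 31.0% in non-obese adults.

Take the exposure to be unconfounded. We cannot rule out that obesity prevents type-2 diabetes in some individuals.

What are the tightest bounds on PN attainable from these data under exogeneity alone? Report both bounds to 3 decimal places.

0.578 ≤ PN ≤ 0.939

p₁ = 0.735, p₀ = 0.31.
Under exogeneity alone the bounds on PN are max{0,(p₁−p₀)/p₁} ≤ PN ≤ min{1,(1−p₀)/p₁}.
  lower = (p₁ − p₀)/p₁ = 0.425 / 0.735 ≈ 0.5782
  upper = min{1, (1 − p₀)/p₁} = 0.69 / 0.735 ≈ 0.9388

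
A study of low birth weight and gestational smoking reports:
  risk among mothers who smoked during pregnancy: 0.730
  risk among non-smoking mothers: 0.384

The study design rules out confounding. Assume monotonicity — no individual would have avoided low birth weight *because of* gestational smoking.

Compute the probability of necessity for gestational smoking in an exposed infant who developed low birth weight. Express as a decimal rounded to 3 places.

Let p₁ = 0.73, p₀ = 0.384.
Under exogeneity and monotonicity, PN = (p₁ − p₀) / p₁.
PN = (0.73 − 0.384) / 0.73 = 0.346 / 0.73 ≈ 0.4740

PN ≈ 0.474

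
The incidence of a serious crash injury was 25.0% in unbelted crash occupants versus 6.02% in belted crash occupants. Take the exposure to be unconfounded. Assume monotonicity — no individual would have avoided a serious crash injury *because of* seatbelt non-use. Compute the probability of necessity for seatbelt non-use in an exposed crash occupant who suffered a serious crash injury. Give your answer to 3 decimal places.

p₁ = 0.25, p₀ = 0.0602.
Under exogeneity and monotonicity, PN = (p₁ − p₀) / p₁.
PN = (0.25 − 0.0602) / 0.25 = 0.1898 / 0.25 ≈ 0.7592

PN ≈ 0.759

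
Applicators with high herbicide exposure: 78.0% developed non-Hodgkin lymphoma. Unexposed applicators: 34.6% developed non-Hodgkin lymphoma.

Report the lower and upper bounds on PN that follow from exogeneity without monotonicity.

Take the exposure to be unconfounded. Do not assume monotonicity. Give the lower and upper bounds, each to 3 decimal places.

p₁ = 0.78, p₀ = 0.346.
Under exogeneity alone the bounds on PN are max{0,(p₁−p₀)/p₁} ≤ PN ≤ min{1,(1−p₀)/p₁}.
  lower = (p₁ − p₀)/p₁ = 0.434 / 0.78 ≈ 0.5564
  upper = min{1, (1 − p₀)/p₁} = 0.654 / 0.78 ≈ 0.8385

0.556 ≤ PN ≤ 0.838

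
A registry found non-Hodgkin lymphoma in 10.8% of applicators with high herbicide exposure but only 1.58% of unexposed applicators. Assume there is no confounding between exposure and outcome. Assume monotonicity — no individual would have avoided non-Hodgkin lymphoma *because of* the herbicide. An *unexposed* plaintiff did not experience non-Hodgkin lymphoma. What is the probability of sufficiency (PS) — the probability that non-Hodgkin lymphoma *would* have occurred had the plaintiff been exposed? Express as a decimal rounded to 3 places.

p₁ = 0.108, p₀ = 0.0158.
Under exogeneity and monotonicity, PS = (p₁ − p₀) / (1 − p₀).
PS = (0.108 − 0.0158) / (1 − 0.0158) = 0.0922 / 0.9842 ≈ 0.0937

PS ≈ 0.094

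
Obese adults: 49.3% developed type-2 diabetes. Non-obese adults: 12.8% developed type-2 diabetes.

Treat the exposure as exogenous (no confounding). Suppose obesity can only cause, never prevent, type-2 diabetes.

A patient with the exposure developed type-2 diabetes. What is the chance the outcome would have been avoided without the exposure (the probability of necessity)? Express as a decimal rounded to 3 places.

p₁ = 0.493, p₀ = 0.128.
Under exogeneity and monotonicity, PN = (p₁ − p₀) / p₁.
PN = (0.493 − 0.128) / 0.493 = 0.365 / 0.493 ≈ 0.7404

PN ≈ 0.740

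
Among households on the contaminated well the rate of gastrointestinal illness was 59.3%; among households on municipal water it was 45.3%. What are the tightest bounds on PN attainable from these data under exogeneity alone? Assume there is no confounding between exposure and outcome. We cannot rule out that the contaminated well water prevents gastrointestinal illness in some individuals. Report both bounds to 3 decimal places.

p₁ = 0.593, p₀ = 0.453.
Under exogeneity alone the bounds on PN are max{0,(p₁−p₀)/p₁} ≤ PN ≤ min{1,(1−p₀)/p₁}.
  lower = (p₁ − p₀)/p₁ = 0.14 / 0.593 ≈ 0.2361
  upper = min{1, (1 − p₀)/p₁} = 0.547 / 0.593 ≈ 0.9224

0.236 ≤ PN ≤ 0.922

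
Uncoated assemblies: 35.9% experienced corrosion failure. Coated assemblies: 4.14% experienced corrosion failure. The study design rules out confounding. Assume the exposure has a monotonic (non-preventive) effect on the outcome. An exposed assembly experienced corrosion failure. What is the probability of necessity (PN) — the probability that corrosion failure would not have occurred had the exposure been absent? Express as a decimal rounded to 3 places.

p₁ = 0.359, p₀ = 0.0414.
Under exogeneity and monotonicity, PN = (p₁ − p₀) / p₁.
PN = (0.359 − 0.0414) / 0.359 = 0.3176 / 0.359 ≈ 0.8847

PN ≈ 0.885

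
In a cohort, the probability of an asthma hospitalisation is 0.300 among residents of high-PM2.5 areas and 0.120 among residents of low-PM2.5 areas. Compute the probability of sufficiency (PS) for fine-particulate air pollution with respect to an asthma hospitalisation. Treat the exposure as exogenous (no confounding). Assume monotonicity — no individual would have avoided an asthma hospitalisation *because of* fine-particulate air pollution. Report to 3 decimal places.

PS ≈ 0.205

Let p₁ = 0.3, p₀ = 0.12.
Under exogeneity and monotonicity, PS = (p₁ − p₀) / (1 − p₀).
PS = (0.3 − 0.12) / (1 − 0.12) = 0.18 / 0.88 ≈ 0.2045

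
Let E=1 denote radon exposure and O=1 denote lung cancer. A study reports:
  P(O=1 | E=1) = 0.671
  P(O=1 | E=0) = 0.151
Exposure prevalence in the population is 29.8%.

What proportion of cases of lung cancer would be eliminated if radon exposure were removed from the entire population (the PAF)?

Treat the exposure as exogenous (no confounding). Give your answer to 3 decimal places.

PAF ≈ 0.506

Let p₁ = 0.671, p₀ = 0.151.
Overall risk P(Y=1) = π·p₁ + (1−π)·p₀ = 0.298×0.671 + 0.702×0.151 = 0.30596.
Under exogeneity, PAF = [P(Y=1) − p₀] / P(Y=1).
PAF = (0.30596 − 0.151) / 0.30596 ≈ 0.5065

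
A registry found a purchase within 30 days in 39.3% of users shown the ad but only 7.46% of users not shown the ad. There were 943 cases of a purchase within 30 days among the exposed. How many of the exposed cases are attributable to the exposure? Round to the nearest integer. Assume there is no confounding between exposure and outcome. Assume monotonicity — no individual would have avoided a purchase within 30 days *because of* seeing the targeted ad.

p₁ = 0.393, p₀ = 0.0746.
PN = (p₁ − p₀)/p₁ = (0.393 − 0.0746) / 0.393 ≈ 0.81018.
Attributable cases ≈ PN × (exposed cases) = 0.81018 × 943 ≈ 764.00.

about 764 cases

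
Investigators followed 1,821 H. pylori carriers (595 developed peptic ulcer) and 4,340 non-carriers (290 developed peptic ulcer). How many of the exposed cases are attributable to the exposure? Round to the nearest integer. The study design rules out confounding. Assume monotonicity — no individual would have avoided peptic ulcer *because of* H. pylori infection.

p₁ = P(outcome | exposed) = 595/1821 = 0.32674
p₀ = P(outcome | unexposed) = 290/4340 = 0.06682
PN = (p₁ − p₀)/p₁ = (0.32674 − 0.06682) / 0.32674 ≈ 0.79550.
Attributable cases ≈ PN × (exposed cases) = 0.79550 × 595 ≈ 473.32.

about 473 cases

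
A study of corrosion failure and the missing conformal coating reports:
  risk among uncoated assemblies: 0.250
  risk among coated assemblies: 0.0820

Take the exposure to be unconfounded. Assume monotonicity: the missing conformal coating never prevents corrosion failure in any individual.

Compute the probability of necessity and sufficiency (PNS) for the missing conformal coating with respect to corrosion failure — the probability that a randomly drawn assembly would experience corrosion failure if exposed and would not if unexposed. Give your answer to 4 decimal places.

Let p₁ = 0.25, p₀ = 0.082.
Under exogeneity and monotonicity, PNS = p₁ − p₀.
PNS = 0.25 − 0.082 = 0.168

PNS ≈ 0.1680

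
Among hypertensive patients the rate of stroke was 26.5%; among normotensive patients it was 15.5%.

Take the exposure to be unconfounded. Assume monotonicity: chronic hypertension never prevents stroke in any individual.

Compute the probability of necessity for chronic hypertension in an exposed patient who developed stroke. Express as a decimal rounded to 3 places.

PN ≈ 0.415

p₁ = 0.265, p₀ = 0.155.
Under exogeneity and monotonicity, PN = (p₁ − p₀) / p₁.
PN = (0.265 − 0.155) / 0.265 = 0.11 / 0.265 ≈ 0.4151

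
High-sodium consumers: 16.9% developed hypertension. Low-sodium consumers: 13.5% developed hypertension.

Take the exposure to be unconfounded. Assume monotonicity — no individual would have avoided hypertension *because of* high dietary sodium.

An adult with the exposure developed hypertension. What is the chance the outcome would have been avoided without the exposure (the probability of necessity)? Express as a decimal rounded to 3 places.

p₁ = 0.169, p₀ = 0.135.
Under exogeneity and monotonicity, PN = (p₁ − p₀) / p₁.
PN = (0.169 − 0.135) / 0.169 = 0.034 / 0.169 ≈ 0.2012

PN ≈ 0.201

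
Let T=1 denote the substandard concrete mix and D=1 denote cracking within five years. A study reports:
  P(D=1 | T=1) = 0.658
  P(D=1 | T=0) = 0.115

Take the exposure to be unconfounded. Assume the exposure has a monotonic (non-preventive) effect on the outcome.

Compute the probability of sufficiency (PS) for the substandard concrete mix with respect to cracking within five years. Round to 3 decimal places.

PS ≈ 0.614

Let p₁ = 0.658, p₀ = 0.115.
Under exogeneity and monotonicity, PS = (p₁ − p₀) / (1 − p₀).
PS = (0.658 − 0.115) / (1 − 0.115) = 0.543 / 0.885 ≈ 0.6136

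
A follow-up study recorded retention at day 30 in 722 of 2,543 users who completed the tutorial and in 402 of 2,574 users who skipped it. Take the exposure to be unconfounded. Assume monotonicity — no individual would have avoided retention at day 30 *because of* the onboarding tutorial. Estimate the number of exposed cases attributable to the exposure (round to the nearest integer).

about 325 cases

p₁ = P(outcome | exposed) = 722/2543 = 0.28392
p₀ = P(outcome | unexposed) = 402/2574 = 0.15618
PN = (p₁ − p₀)/p₁ = (0.28392 − 0.15618) / 0.28392 ≈ 0.44992.
Attributable cases ≈ PN × (exposed cases) = 0.44992 × 722 ≈ 324.84.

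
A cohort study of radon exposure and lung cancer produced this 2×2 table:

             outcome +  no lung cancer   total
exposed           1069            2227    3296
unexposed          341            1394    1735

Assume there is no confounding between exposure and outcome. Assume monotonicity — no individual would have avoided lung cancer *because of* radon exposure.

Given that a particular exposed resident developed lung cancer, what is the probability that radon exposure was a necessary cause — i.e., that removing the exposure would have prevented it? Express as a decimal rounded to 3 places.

PN ≈ 0.394

p₁ = P(outcome | exposed) = 1069/3296 = 0.32433
p₀ = P(outcome | unexposed) = 341/1735 = 0.19654
Under exogeneity and monotonicity, PN = (p₁ − p₀)/p₁.
PN = (0.32433 − 0.19654) / 0.32433 ≈ 0.3940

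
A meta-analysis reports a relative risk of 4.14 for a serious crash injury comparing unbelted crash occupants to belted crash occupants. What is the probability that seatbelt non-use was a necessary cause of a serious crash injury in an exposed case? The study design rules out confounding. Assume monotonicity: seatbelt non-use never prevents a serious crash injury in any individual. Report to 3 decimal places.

Under exogeneity and monotonicity, PN = (RR − 1) / RR = 1 − 1/RR.
PN = (4.14 − 1) / 4.14 = 3.14 / 4.14 ≈ 0.7585

PN ≈ 0.758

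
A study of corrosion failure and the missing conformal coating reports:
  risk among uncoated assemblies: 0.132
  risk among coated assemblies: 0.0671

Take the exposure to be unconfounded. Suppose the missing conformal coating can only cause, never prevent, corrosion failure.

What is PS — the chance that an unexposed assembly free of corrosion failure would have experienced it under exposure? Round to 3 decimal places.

Let p₁ = 0.132, p₀ = 0.0671.
Under exogeneity and monotonicity, PS = (p₁ − p₀) / (1 − p₀).
PS = (0.132 − 0.0671) / (1 − 0.0671) = 0.0649 / 0.9329 ≈ 0.0696

PS ≈ 0.070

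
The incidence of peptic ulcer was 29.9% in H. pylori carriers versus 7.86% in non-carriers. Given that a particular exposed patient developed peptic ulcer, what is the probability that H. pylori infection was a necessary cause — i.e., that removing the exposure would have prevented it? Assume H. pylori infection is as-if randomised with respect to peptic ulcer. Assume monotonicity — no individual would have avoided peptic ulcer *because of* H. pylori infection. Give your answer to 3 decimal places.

p₁ = 0.299, p₀ = 0.0786.
Under exogeneity and monotonicity, PN = (p₁ − p₀) / p₁.
PN = (0.299 − 0.0786) / 0.299 = 0.2204 / 0.299 ≈ 0.7371

PN ≈ 0.737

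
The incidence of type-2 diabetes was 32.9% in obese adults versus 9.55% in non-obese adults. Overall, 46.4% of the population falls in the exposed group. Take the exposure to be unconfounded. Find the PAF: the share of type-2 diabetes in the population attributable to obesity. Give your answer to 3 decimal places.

p₁ = 0.329, p₀ = 0.0955.
Overall risk P(Y=1) = π·p₁ + (1−π)·p₀ = 0.464×0.329 + 0.536×0.0955 = 0.20384.
Under exogeneity, PAF = [P(Y=1) − p₀] / P(Y=1).
PAF = (0.20384 − 0.0955) / 0.20384 ≈ 0.5315

PAF ≈ 0.532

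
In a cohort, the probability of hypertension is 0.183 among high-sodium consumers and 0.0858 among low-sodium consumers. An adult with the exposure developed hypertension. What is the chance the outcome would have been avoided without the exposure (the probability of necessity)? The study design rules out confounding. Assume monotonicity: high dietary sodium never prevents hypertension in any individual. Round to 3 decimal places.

PN ≈ 0.531

Let p₁ = 0.183, p₀ = 0.0858.
Under exogeneity and monotonicity, PN = (p₁ − p₀) / p₁.
PN = (0.183 − 0.0858) / 0.183 = 0.0972 / 0.183 ≈ 0.5311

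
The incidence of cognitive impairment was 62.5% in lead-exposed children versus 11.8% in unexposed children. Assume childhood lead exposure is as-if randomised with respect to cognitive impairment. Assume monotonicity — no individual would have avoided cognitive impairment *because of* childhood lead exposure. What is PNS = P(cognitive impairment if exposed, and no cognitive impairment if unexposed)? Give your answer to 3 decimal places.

p₁ = 0.625, p₀ = 0.118.
Under exogeneity and monotonicity, PNS = p₁ − p₀.
PNS = 0.625 − 0.118 = 0.507

PNS ≈ 0.507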